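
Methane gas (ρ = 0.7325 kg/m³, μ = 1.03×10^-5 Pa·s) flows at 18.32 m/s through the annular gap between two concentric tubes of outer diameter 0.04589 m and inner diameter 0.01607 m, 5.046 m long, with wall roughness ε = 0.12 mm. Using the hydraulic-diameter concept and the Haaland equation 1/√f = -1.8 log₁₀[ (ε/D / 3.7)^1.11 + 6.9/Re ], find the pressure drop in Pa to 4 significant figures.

ΔP ≈ 642.7 Pa

Hydraulic diameter D_h = 4A/P = D_o - D_i = 0.04589 - 0.01607 = 0.02982 m.
Re = ρVD_h/μ = 0.7325·18.32·0.02982/1.03e-05 = 3.885e+04.
ε/D_h = 0.00012/0.02982 = 0.00402; Haaland gives 1/√f = -1.8 log₁₀[0.000513+0.000178] = 5.689, so f = 0.0309.
ΔP = f(L/D_h)(ρV²/2) = 0.0309·5.046/0.02982·122.9 = 642.7 Pa.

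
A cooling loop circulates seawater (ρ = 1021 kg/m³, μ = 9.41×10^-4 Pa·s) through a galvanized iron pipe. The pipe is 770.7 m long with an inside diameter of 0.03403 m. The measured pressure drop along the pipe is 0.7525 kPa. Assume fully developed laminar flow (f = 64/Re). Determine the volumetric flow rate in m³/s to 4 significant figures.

For laminar flow, f = 64/Re with Re = ρVD/μ, so Darcy-Weisbach reduces to ΔP = 32μLV/D². Solving for V: V = ΔP·D²/(32μL) = 752.5·(0.03403)²/(32·0.000941·770.7) = 0.03755 m/s.
Check: Re = ρVD/μ = 1021·0.03755·0.03403/0.000941 = 1386 < 2300, so the laminar assumption holds.
Q = V·A = 0.03755·(π/4·0.03403²) = 3.415e-05 m³/s = 3.415×10^-5 m³/s.

Q ≈ 3.415×10^-5 m³/s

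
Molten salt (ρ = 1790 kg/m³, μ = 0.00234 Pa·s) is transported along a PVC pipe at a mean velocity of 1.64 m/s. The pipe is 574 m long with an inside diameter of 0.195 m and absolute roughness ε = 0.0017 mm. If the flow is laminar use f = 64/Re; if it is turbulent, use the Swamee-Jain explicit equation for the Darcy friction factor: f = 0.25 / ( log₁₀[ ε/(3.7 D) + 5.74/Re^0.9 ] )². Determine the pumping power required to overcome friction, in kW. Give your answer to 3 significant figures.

P ≈ 5.22 kW

Reynolds number Re = ρVD/μ = 1790 · 1.64 · 0.195 / 0.00234 = 2.446e+05.
Re > 4000 → turbulent. Relative roughness ε/D = 1.7e-06/0.195 = 8.72e-06. Swamee-Jain: f = 0.25/(log₁₀[8.72e-06/3.7 + 5.74/2.446e+05^0.9])² = 0.25/(log₁₀[2.36e-06 + 8.11e-05])² = 0.25/(-4.078)² = 0.01503.
Darcy-Weisbach: ΔP = f(L/D)(ρV²/2) = 0.01503·(574/0.195)·(1790·1.64²/2) = 0.01503·2944·2407 = 1.065e+05 Pa.
Q = V·A = 1.64·0.02986 = 0.04898 m³/s.
Pumping power P = QΔP = 0.04898·1.065e+05 = 5216 W = 5.22 kW.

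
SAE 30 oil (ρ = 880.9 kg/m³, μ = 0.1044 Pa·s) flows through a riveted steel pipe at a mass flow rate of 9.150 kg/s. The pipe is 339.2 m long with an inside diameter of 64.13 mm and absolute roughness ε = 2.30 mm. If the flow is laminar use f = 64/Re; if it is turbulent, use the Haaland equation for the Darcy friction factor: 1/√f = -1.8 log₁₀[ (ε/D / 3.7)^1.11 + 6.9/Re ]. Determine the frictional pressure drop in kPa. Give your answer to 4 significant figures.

ΔP ≈ 886.1 kPa

A = πD²/4 = π(0.06413)²/4 = 0.00323 m²; mean velocity V = ṁ/(ρA) = 9.15/(880.9 · 0.00323) = 3.216 m/s.
Reynolds number Re = ρVD/μ = 880.9 · 3.216 · 0.06413 / 0.104 = 1740.
Re < 2300 → laminar flow, so f = 64/Re = 64/1740 = 0.03678 (the turbulent correlation is not needed).
Darcy-Weisbach: ΔP = f(L/D)(ρV²/2) = 0.03678·(339.2/0.06413)·(880.9·3.216²/2) = 0.03678·5289·4555 = 8.861e+05 Pa.
ΔP = 8.861e+05 Pa = 886.1 kPa.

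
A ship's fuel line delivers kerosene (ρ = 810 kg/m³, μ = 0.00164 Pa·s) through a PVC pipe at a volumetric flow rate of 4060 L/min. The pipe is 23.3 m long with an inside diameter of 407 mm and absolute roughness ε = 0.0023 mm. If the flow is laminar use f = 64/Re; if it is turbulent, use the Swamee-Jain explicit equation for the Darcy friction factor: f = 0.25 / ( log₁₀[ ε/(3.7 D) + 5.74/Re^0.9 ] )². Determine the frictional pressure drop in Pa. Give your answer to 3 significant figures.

Q = 4060 L/min = 4060/60000 = 0.06767 m³/s.
Cross-sectional area A = πD²/4 = π(0.407)²/4 = 0.1301 m²; mean velocity V = Q/A = 0.06767/0.1301 = 0.5201 m/s.
Reynolds number Re = ρVD/μ = 810 · 0.5201 · 0.407 / 0.00164 = 1.046e+05.
Re > 4000 → turbulent. Relative roughness ε/D = 2.3e-06/0.407 = 5.65e-06. Swamee-Jain: f = 0.25/(log₁₀[5.65e-06/3.7 + 5.74/1.046e+05^0.9])² = 0.25/(log₁₀[1.53e-06 + 0.000174])² = 0.25/(-3.755)² = 0.01773.
Darcy-Weisbach: ΔP = f(L/D)(ρV²/2) = 0.01773·(23.3/0.407)·(810·0.5201²/2) = 0.01773·57.25·109.6 = 111.2 Pa.

ΔP ≈ 111 Pa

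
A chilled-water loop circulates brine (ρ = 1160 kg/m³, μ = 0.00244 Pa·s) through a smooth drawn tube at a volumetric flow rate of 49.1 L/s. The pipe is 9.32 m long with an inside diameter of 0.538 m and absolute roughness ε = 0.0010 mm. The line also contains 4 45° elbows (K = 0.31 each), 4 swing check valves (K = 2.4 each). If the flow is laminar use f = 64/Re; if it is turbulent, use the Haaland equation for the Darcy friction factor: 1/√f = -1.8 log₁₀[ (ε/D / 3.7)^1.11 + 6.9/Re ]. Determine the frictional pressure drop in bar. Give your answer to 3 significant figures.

Q = 49.1 L/s = 49.1/1000 = 0.0491 m³/s.
Cross-sectional area A = πD²/4 = π(0.538)²/4 = 0.2273 m²; mean velocity V = Q/A = 0.0491/0.2273 = 0.216 m/s.
Reynolds number Re = ρVD/μ = 1160 · 0.216 · 0.538 / 0.00244 = 5.524e+04.
Re > 4000 → turbulent. Relative roughness ε/D = 1e-06/0.538 = 1.86e-06. Haaland: 1/√f = -1.8 log₁₀[(1.86e-06/3.7)^1.11 + 6.9/5.524e+04] = -1.8 log₁₀[1.02e-07 + 0.000125] = 7.026, so f = 0.02026.
Total minor-loss coefficient ΣK = 4·0.31 + 4·2.4 = 10.8.
ΔP = [f·L/D + ΣK]·(ρV²/2) = [0.02026·9.32/0.538 + 10.8]·(1160·0.216²/2) = [0.351 + 10.8]·27.06 = 302.8 Pa.
ΔP = 302.8 Pa = 0.00303 bar.

ΔP ≈ 0.00303 bar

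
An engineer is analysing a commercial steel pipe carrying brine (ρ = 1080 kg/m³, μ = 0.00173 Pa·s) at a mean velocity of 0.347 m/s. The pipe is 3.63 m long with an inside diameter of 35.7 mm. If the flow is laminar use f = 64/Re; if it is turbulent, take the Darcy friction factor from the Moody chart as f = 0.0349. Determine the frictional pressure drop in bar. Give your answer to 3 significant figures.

ΔP ≈ 0.00231 bar

Reynolds number Re = ρVD/μ = 1080 · 0.347 · 0.0357 / 0.00173 = 7733.
Re > 4000 → turbulent; use the Moody-chart value f = 0.0349.
Darcy-Weisbach: ΔP = f(L/D)(ρV²/2) = 0.0349·(3.63/0.0357)·(1080·0.347²/2) = 0.0349·101.7·65.02 = 230.7 Pa.
ΔP = 230.7 Pa = 0.00231 bar.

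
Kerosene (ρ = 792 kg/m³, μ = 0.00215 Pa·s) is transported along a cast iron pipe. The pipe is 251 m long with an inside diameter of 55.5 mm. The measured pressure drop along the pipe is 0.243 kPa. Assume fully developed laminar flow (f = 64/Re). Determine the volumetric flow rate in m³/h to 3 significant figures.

Q ≈ 0.377 m³/h

For laminar flow, f = 64/Re with Re = ρVD/μ, so Darcy-Weisbach reduces to ΔP = 32μLV/D². Solving for V: V = ΔP·D²/(32μL) = 243·(0.0555)²/(32·0.00215·251) = 0.04334 m/s.
Check: Re = ρVD/μ = 792·0.04334·0.0555/0.00215 = 886.2 < 2300, so the laminar assumption holds.
Q = V·A = 0.04334·(π/4·0.0555²) = 0.0001049 m³/s = 0.377 m³/h.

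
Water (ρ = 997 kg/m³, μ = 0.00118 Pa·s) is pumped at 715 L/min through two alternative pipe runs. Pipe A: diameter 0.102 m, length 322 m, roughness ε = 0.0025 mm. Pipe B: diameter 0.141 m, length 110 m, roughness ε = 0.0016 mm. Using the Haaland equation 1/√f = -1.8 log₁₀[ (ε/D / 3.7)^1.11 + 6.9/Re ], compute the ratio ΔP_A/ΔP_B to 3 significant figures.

Pipe A: V = Q/A = 0.01192/0.008171 = 1.458 m/s; Re = 1.257e+05; ε/D = 2.45e-05; Haaland → f = 0.01712; ΔP_A = f(L/D)(ρV²/2) = 5.728e+04 Pa.
Pipe B: V = Q/A = 0.01192/0.01561 = 0.7632 m/s; Re = 9.092e+04; ε/D = 1.13e-05; Haaland → f = 0.01822; ΔP_B = f(L/D)(ρV²/2) = 4128 Pa.
ΔP_A/ΔP_B = 5.728e+04/4128 = 13.9.

ΔP_A/ΔP_B ≈ 13.9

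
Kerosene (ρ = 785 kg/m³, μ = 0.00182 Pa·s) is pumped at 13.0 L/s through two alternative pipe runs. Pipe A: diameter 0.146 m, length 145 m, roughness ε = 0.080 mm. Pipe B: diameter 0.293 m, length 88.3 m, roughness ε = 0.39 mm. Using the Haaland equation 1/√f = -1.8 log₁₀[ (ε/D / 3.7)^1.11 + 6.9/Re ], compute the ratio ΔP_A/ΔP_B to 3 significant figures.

ΔP_A/ΔP_B ≈ 44.0

Pipe A: V = Q/A = 0.013/0.01674 = 0.7765 m/s; Re = 4.89e+04; ε/D = 0.000548; Haaland → f = 0.02248; ΔP_A = f(L/D)(ρV²/2) = 5285 Pa.
Pipe B: V = Q/A = 0.013/0.06743 = 0.1928 m/s; Re = 2.437e+04; ε/D = 0.00133; Haaland → f = 0.02729; ΔP_B = f(L/D)(ρV²/2) = 120 Pa.
ΔP_A/ΔP_B = 5285/120 = 44.0.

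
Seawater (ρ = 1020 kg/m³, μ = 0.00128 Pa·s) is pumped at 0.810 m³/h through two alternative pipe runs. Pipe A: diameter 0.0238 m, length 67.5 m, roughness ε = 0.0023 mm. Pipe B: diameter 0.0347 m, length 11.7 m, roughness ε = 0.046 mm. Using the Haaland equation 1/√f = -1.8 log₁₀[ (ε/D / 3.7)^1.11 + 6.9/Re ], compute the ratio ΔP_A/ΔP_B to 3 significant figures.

Pipe A: V = Q/A = 0.000225/0.0004449 = 0.5058 m/s; Re = 9592; ε/D = 9.66e-05; Haaland → f = 0.03134; ΔP_A = f(L/D)(ρV²/2) = 1.16e+04 Pa.
Pipe B: V = Q/A = 0.000225/0.0009457 = 0.2379 m/s; Re = 6579; ε/D = 0.00133; Haaland → f = 0.03616; ΔP_B = f(L/D)(ρV²/2) = 352 Pa.
ΔP_A/ΔP_B = 1.16e+04/352 = 32.9.

ΔP_A/ΔP_B ≈ 32.9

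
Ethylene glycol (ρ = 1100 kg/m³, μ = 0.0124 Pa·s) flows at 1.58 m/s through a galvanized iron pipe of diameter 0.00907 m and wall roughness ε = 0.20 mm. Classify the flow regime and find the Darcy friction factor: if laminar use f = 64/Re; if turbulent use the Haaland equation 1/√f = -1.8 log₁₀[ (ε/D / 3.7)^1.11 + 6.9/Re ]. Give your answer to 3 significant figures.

Re = ρVD/μ = 1100·1.58·0.00907/0.0124 = 1271.
Re < 2300 → laminar, so f = 64/Re = 0.05034 (roughness is irrelevant in laminar flow).

f ≈ 0.0503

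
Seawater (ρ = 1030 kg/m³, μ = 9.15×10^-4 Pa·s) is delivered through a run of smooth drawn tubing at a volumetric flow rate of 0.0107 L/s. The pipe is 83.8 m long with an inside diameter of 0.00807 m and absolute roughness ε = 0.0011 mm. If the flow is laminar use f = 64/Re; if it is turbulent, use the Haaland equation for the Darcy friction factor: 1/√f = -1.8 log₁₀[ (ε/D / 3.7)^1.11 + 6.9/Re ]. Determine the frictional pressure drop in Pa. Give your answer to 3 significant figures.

ΔP ≈ 7880 Pa

Q = 0.0107 L/s = 0.0107/1000 = 1.07e-05 m³/s.
Cross-sectional area A = πD²/4 = π(0.00807)²/4 = 5.115e-05 m²; mean velocity V = Q/A = 1.07e-05/5.115e-05 = 0.2092 m/s.
Reynolds number Re = ρVD/μ = 1030 · 0.2092 · 0.00807 / 0.000915 = 1900.
Re < 2300 → laminar flow, so f = 64/Re = 64/1900 = 0.03368 (the turbulent correlation is not needed).
Darcy-Weisbach: ΔP = f(L/D)(ρV²/2) = 0.03368·(83.8/0.00807)·(1030·0.2092²/2) = 0.03368·1.038e+04·22.54 = 7882 Pa.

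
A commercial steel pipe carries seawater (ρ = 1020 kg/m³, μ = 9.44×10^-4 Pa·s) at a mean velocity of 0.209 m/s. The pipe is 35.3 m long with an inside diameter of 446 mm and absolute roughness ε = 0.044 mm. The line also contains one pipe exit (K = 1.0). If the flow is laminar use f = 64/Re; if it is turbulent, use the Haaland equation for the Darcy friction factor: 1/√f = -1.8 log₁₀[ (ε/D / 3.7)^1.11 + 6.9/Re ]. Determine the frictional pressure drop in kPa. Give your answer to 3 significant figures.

Reynolds number Re = ρVD/μ = 1020 · 0.209 · 0.446 / 0.000944 = 1.007e+05.
Re > 4000 → turbulent. Relative roughness ε/D = 4.4e-05/0.446 = 9.87e-05. Haaland: 1/√f = -1.8 log₁₀[(9.87e-05/3.7)^1.11 + 6.9/1.007e+05] = -1.8 log₁₀[8.37e-06 + 6.85e-05] = 7.406, so f = 0.01823.
Total minor-loss coefficient ΣK = 1·1 = 1.
ΔP = [f·L/D + ΣK]·(ρV²/2) = [0.01823·35.3/0.446 + 1]·(1020·0.209²/2) = [1.443 + 1]·22.28 = 54.43 Pa.
ΔP = 54.43 Pa = 0.0544 kPa.

ΔP ≈ 0.0544 kPa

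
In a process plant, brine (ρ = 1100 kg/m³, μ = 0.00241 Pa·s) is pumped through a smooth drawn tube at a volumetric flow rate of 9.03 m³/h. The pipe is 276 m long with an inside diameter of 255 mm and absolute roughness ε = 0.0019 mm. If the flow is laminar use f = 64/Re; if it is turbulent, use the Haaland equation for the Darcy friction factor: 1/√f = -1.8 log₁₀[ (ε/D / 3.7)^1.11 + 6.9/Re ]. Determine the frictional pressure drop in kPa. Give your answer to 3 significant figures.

ΔP ≈ 0.0520 kPa

Q = 9.03 m³/h = 9.03/3600 = 0.002508 m³/s.
Cross-sectional area A = πD²/4 = π(0.255)²/4 = 0.05107 m²; mean velocity V = Q/A = 0.002508/0.05107 = 0.04912 m/s.
Reynolds number Re = ρVD/μ = 1100 · 0.04912 · 0.255 / 0.00241 = 5717.
Re > 4000 → turbulent. Relative roughness ε/D = 1.9e-06/0.255 = 7.45e-06. Haaland: 1/√f = -1.8 log₁₀[(7.45e-06/3.7)^1.11 + 6.9/5717] = -1.8 log₁₀[4.76e-07 + 0.00121] = 5.253, so f = 0.03625.
Darcy-Weisbach: ΔP = f(L/D)(ρV²/2) = 0.03625·(276/0.255)·(1100·0.04912²/2) = 0.03625·1082·1.327 = 52.05 Pa.
ΔP = 52.05 Pa = 0.0520 kPa.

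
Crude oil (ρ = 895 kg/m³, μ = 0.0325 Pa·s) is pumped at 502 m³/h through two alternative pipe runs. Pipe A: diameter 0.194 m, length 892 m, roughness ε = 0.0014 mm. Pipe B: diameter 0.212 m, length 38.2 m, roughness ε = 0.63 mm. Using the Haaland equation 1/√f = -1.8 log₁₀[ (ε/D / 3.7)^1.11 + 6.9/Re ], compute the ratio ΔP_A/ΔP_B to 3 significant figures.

ΔP_A/ΔP_B ≈ 28.9

Pipe A: V = Q/A = 0.1394/0.02956 = 4.717 m/s; Re = 2.52e+04; ε/D = 7.22e-06; Haaland → f = 0.02433; ΔP_A = f(L/D)(ρV²/2) = 1.114e+06 Pa.
Pipe B: V = Q/A = 0.1394/0.0353 = 3.95 m/s; Re = 2.306e+04; ε/D = 0.00297; Haaland → f = 0.03059; ΔP_B = f(L/D)(ρV²/2) = 3.849e+04 Pa.
ΔP_A/ΔP_B = 1.114e+06/3.849e+04 = 28.9.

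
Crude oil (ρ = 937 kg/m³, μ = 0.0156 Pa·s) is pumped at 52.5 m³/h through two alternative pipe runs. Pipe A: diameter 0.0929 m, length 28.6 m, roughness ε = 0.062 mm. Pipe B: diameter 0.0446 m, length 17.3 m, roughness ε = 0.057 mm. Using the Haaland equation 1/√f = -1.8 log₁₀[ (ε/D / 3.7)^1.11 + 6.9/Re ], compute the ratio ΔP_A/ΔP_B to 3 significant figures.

Pipe A: V = Q/A = 0.01458/0.006778 = 2.151 m/s; Re = 1.201e+04; ε/D = 0.000667; Haaland → f = 0.03032; ΔP_A = f(L/D)(ρV²/2) = 2.024e+04 Pa.
Pipe B: V = Q/A = 0.01458/0.001562 = 9.335 m/s; Re = 2.501e+04; ε/D = 0.00128; Haaland → f = 0.02706; ΔP_B = f(L/D)(ρV²/2) = 4.285e+05 Pa.
ΔP_A/ΔP_B = 2.024e+04/4.285e+05 = 0.0472.

ΔP_A/ΔP_B ≈ 0.0472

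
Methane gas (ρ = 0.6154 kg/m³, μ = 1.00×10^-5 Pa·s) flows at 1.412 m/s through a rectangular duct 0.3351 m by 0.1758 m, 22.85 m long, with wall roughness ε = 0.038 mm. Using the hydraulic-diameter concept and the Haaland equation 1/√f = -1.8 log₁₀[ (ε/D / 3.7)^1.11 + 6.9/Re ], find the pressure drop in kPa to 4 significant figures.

Hydraulic diameter D_h = 4A/P = 4·(0.3351·0.1758)/(2·(0.3351+0.1758)) = 0.2356/1.022 = 0.2306 m.
Re = ρVD_h/μ = 0.6154·1.412·0.2306/1e-05 = 2.004e+04.
ε/D_h = 3.8e-05/0.2306 = 0.000165; Haaland gives 1/√f = -1.8 log₁₀[1.48e-05+0.000344] = 6.201, so f = 0.02601.
ΔP = f(L/D_h)(ρV²/2) = 0.02601·22.85/0.2306·0.6135 = 1.581 Pa.
ΔP = 0.001581 kPa.

ΔP ≈ 0.001581 kPa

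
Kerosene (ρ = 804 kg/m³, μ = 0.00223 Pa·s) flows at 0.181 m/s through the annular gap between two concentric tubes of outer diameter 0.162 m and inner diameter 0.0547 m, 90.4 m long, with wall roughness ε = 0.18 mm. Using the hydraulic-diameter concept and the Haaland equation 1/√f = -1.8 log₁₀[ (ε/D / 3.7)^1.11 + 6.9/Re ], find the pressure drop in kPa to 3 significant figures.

ΔP ≈ 0.399 kPa

Hydraulic diameter D_h = 4A/P = D_o - D_i = 0.162 - 0.0547 = 0.1073 m.
Re = ρVD_h/μ = 804·0.181·0.1073/0.00223 = 7002.
ε/D_h = 0.00018/0.1073 = 0.00168; Haaland gives 1/√f = -1.8 log₁₀[0.000194+0.000985] = 5.271, so f = 0.036.
ΔP = f(L/D_h)(ρV²/2) = 0.036·90.4/0.1073·13.17 = 399.4 Pa.
ΔP = 0.399 kPa.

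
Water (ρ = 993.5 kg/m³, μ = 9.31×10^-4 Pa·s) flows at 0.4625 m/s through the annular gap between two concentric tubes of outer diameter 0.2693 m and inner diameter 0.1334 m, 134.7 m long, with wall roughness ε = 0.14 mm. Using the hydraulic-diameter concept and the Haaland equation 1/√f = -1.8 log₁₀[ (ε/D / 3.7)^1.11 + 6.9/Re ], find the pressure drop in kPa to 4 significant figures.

ΔP ≈ 2.419 kPa

Hydraulic diameter D_h = 4A/P = D_o - D_i = 0.2693 - 0.1334 = 0.1359 m.
Re = ρVD_h/μ = 993.5·0.4625·0.1359/0.000931 = 6.707e+04.
ε/D_h = 0.00014/0.1359 = 0.00103; Haaland gives 1/√f = -1.8 log₁₀[0.000113+0.000103] = 6.598, so f = 0.02297.
ΔP = f(L/D_h)(ρV²/2) = 0.02297·134.7/0.1359·106.3 = 2419 Pa.
ΔP = 2.419 kPa.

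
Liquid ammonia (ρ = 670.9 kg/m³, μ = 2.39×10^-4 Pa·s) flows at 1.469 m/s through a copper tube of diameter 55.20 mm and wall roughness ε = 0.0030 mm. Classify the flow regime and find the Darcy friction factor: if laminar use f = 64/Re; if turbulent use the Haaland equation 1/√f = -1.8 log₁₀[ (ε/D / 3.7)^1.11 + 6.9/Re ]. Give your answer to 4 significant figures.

f ≈ 0.01551

Re = ρVD/μ = 670.9·1.469·0.0552/0.000239 = 2.276e+05.
Re > 4000 → turbulent. ε/D = 3e-06/0.0552 = 5.43e-05; Haaland: 1/√f = -1.8 log₁₀[4.32e-06 + 3.03e-05] = 8.029, so f = 0.01551.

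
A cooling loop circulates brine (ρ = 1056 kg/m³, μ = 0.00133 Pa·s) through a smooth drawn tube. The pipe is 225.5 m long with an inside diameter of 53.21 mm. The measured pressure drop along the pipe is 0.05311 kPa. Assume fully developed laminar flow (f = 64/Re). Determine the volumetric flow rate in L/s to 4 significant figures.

Q ≈ 0.03484 L/s

For laminar flow, f = 64/Re with Re = ρVD/μ, so Darcy-Weisbach reduces to ΔP = 32μLV/D². Solving for V: V = ΔP·D²/(32μL) = 53.11·(0.05321)²/(32·0.00133·225.5) = 0.01567 m/s.
Check: Re = ρVD/μ = 1056·0.01567·0.05321/0.00133 = 661.9 < 2300, so the laminar assumption holds.
Q = V·A = 0.01567·(π/4·0.05321²) = 3.484e-05 m³/s = 0.03484 L/s.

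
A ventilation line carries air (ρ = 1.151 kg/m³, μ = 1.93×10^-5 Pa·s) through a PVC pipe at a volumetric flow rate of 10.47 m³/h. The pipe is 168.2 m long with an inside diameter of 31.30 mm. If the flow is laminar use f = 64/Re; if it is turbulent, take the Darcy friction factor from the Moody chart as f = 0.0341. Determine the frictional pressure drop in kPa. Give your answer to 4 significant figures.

ΔP ≈ 1.507 kPa

Q = 10.47 m³/h = 10.47/3600 = 0.002908 m³/s.
Cross-sectional area A = πD²/4 = π(0.0313)²/4 = 0.0007694 m²; mean velocity V = Q/A = 0.002908/0.0007694 = 3.78 m/s.
Reynolds number Re = ρVD/μ = 1.151 · 3.78 · 0.0313 / 1.93e-05 = 7056.
Re > 4000 → turbulent; use the Moody-chart value f = 0.0341.
Darcy-Weisbach: ΔP = f(L/D)(ρV²/2) = 0.0341·(168.2/0.0313)·(1.151·3.78²/2) = 0.0341·5374·8.222 = 1507 Pa.
ΔP = 1507 Pa = 1.507 kPa.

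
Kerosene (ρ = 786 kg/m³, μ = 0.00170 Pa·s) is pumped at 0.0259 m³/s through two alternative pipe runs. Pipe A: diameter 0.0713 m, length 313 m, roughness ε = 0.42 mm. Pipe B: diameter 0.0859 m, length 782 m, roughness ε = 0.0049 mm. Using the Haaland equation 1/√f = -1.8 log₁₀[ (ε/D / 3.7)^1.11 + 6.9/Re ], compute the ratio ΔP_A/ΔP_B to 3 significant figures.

ΔP_A/ΔP_B ≈ 2.03

Pipe A: V = Q/A = 0.0259/0.003993 = 6.487 m/s; Re = 2.138e+05; ε/D = 0.00589; Haaland → f = 0.03236; ΔP_A = f(L/D)(ρV²/2) = 2.349e+06 Pa.
Pipe B: V = Q/A = 0.0259/0.005795 = 4.469 m/s; Re = 1.775e+05; ε/D = 5.7e-05; Haaland → f = 0.01622; ΔP_B = f(L/D)(ρV²/2) = 1.159e+06 Pa.
ΔP_A/ΔP_B = 2.349e+06/1.159e+06 = 2.03.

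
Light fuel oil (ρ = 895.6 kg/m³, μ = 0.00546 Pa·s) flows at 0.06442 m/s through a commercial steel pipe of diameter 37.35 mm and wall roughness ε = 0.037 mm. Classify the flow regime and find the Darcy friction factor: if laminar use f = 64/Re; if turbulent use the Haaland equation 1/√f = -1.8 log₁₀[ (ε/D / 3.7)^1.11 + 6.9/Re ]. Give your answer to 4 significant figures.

Re = ρVD/μ = 895.6·0.06442·0.03735/0.00546 = 394.7.
Re < 2300 → laminar, so f = 64/Re = 0.1622 (roughness is irrelevant in laminar flow).

f ≈ 0.1622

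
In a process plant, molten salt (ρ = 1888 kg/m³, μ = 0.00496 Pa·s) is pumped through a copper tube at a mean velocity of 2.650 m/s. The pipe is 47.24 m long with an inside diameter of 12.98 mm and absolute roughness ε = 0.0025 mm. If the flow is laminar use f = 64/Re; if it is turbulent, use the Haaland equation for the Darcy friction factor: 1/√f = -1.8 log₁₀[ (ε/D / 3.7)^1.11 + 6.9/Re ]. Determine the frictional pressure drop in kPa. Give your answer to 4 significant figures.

Reynolds number Re = ρVD/μ = 1888 · 2.65 · 0.01298 / 0.00496 = 1.309e+04.
Re > 4000 → turbulent. Relative roughness ε/D = 2.5e-06/0.01298 = 0.000193. Haaland: 1/√f = -1.8 log₁₀[(0.000193/3.7)^1.11 + 6.9/1.309e+04] = -1.8 log₁₀[1.76e-05 + 0.000527] = 5.875, so f = 0.02897.
Darcy-Weisbach: ΔP = f(L/D)(ρV²/2) = 0.02897·(47.24/0.01298)·(1888·2.65²/2) = 0.02897·3639·6629 = 6.99e+05 Pa.
ΔP = 6.99e+05 Pa = 699.0 kPa.

ΔP ≈ 699.0 kPa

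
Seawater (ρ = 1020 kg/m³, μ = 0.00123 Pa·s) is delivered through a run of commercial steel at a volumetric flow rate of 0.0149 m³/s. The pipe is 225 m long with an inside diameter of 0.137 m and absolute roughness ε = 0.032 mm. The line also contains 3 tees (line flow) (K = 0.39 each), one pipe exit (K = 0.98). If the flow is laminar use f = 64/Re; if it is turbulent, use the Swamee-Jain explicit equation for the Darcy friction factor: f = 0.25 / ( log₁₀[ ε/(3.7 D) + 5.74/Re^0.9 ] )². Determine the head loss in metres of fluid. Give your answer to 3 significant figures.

Cross-sectional area A = πD²/4 = π(0.137)²/4 = 0.01474 m²; mean velocity V = Q/A = 0.0149/0.01474 = 1.011 m/s.
Reynolds number Re = ρVD/μ = 1020 · 1.011 · 0.137 / 0.00123 = 1.148e+05.
Re > 4000 → turbulent. Relative roughness ε/D = 3.2e-05/0.137 = 0.000234. Swamee-Jain: f = 0.25/(log₁₀[0.000234/3.7 + 5.74/1.148e+05^0.9])² = 0.25/(log₁₀[6.31e-05 + 0.00016])² = 0.25/(-3.651)² = 0.01876.
Total minor-loss coefficient ΣK = 3·0.39 + 1·0.98 = 2.15.
ΔP = [f·L/D + ΣK]·(ρV²/2) = [0.01876·225/0.137 + 2.15]·(1020·1.011²/2) = [30.8 + 2.15]·521.1 = 1.717e+04 Pa.
Head loss h_f = ΔP/(ρg) = 1.717e+04/(1020·9.81) = 1.72 m.

h_f ≈ 1.72 m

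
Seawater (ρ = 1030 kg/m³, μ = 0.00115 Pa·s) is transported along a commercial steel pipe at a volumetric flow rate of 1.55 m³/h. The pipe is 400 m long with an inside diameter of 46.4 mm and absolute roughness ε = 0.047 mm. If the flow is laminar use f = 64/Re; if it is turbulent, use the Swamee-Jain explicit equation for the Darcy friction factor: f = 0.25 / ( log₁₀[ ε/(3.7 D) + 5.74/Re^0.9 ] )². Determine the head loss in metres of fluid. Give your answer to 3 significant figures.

h_f ≈ 0.919 m

Q = 1.55 m³/h = 1.55/3600 = 0.0004306 m³/s.
Cross-sectional area A = πD²/4 = π(0.0464)²/4 = 0.001691 m²; mean velocity V = Q/A = 0.0004306/0.001691 = 0.2546 m/s.
Reynolds number Re = ρVD/μ = 1030 · 0.2546 · 0.0464 / 0.00115 = 1.058e+04.
Re > 4000 → turbulent. Relative roughness ε/D = 4.7e-05/0.0464 = 0.00101. Swamee-Jain: f = 0.25/(log₁₀[0.00101/3.7 + 5.74/1.058e+04^0.9])² = 0.25/(log₁₀[0.000274 + 0.00137])² = 0.25/(-2.784)² = 0.03225.
Darcy-Weisbach: ΔP = f(L/D)(ρV²/2) = 0.03225·(400/0.0464)·(1030·0.2546²/2) = 0.03225·8621·33.39 = 9284 Pa.
Head loss h_f = ΔP/(ρg) = 9284/(1030·9.81) = 0.919 m.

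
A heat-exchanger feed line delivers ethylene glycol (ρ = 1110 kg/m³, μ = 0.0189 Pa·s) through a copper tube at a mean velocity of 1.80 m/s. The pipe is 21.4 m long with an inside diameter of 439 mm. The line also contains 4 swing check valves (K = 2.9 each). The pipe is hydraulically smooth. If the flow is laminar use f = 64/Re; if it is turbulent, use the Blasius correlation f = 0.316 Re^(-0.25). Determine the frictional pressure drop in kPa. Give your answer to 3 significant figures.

ΔP ≈ 22.7 kPa

Reynolds number Re = ρVD/μ = 1110 · 1.8 · 0.439 / 0.0189 = 4.641e+04.
Re > 4000 → turbulent. Smooth-pipe (Blasius): f = 0.316 Re^(-0.25) = 0.316/(4.641e+04)^0.25 = 0.02153.
Total minor-loss coefficient ΣK = 4·2.9 = 11.6.
ΔP = [f·L/D + ΣK]·(ρV²/2) = [0.02153·21.4/0.439 + 11.6]·(1110·1.8²/2) = [1.05 + 11.6]·1798 = 2.275e+04 Pa.
ΔP = 2.275e+04 Pa = 22.7 kPa.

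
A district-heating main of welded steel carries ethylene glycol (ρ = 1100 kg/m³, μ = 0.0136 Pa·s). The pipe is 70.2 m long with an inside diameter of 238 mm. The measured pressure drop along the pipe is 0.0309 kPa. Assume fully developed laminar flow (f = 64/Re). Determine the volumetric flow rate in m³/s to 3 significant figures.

For laminar flow, f = 64/Re with Re = ρVD/μ, so Darcy-Weisbach reduces to ΔP = 32μLV/D². Solving for V: V = ΔP·D²/(32μL) = 30.9·(0.238)²/(32·0.0136·70.2) = 0.05729 m/s.
Check: Re = ρVD/μ = 1100·0.05729·0.238/0.0136 = 1103 < 2300, so the laminar assumption holds.
Q = V·A = 0.05729·(π/4·0.238²) = 0.002549 m³/s = 0.00255 m³/s.

Q ≈ 0.00255 m³/s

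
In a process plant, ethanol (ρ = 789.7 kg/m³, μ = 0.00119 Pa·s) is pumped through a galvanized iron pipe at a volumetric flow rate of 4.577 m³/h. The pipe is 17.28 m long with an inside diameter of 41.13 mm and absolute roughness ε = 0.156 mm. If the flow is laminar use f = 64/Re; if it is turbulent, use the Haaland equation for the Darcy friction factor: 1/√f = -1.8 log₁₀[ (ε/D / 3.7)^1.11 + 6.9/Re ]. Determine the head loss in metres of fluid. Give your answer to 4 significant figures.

Q = 4.577 m³/h = 4.577/3600 = 0.001271 m³/s.
Cross-sectional area A = πD²/4 = π(0.04113)²/4 = 0.001329 m²; mean velocity V = Q/A = 0.001271/0.001329 = 0.9569 m/s.
Reynolds number Re = ρVD/μ = 789.7 · 0.9569 · 0.04113 / 0.00119 = 2.612e+04.
Re > 4000 → turbulent. Relative roughness ε/D = 0.000156/0.04113 = 0.00379. Haaland: 1/√f = -1.8 log₁₀[(0.00379/3.7)^1.11 + 6.9/2.612e+04] = -1.8 log₁₀[0.000481 + 0.000264] = 5.63, so f = 0.03155.
Darcy-Weisbach: ΔP = f(L/D)(ρV²/2) = 0.03155·(17.28/0.04113)·(789.7·0.9569²/2) = 0.03155·420.1·361.6 = 4792 Pa.
Head loss h_f = ΔP/(ρg) = 4792/(789.7·9.81) = 0.6186 m.

h_f ≈ 0.6186 m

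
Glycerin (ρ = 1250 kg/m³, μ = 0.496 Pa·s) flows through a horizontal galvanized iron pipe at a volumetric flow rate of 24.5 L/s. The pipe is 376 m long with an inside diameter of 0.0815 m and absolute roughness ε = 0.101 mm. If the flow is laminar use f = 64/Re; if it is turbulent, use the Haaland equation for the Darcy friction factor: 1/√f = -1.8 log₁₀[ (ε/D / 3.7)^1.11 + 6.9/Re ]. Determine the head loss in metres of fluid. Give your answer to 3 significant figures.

Q = 24.5 L/s = 24.5/1000 = 0.0245 m³/s.
Cross-sectional area A = πD²/4 = π(0.0815)²/4 = 0.005217 m²; mean velocity V = Q/A = 0.0245/0.005217 = 4.696 m/s.
Reynolds number Re = ρVD/μ = 1250 · 4.696 · 0.0815 / 0.496 = 964.6.
Re < 2300 → laminar flow, so f = 64/Re = 64/964.6 = 0.06635 (the turbulent correlation is not needed).
Darcy-Weisbach: ΔP = f(L/D)(ρV²/2) = 0.06635·(376/0.0815)·(1250·4.696²/2) = 0.06635·4613·1.378e+04 = 4.22e+06 Pa.
Head loss h_f = ΔP/(ρg) = 4.22e+06/(1250·9.81) = 344 m.

h_f ≈ 344 m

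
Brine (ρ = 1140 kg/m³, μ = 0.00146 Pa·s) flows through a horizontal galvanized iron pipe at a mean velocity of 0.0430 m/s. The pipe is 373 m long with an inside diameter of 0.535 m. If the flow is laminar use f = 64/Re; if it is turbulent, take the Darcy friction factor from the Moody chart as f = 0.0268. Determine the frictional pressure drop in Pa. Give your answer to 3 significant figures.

ΔP ≈ 19.7 Pa

Reynolds number Re = ρVD/μ = 1140 · 0.043 · 0.535 / 0.00146 = 1.796e+04.
Re > 4000 → turbulent; use the Moody-chart value f = 0.0268.
Darcy-Weisbach: ΔP = f(L/D)(ρV²/2) = 0.0268·(373/0.535)·(1140·0.043²/2) = 0.0268·697.2·1.054 = 19.69 Pa.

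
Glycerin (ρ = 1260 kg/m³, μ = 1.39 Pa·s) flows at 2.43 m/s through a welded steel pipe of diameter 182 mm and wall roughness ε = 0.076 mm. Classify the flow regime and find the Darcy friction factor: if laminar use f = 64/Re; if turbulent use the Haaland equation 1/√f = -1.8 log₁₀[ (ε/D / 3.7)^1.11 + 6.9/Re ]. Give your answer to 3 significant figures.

f ≈ 0.160

Re = ρVD/μ = 1260·2.43·0.182/1.39 = 400.9.
Re < 2300 → laminar, so f = 64/Re = 0.1596 (roughness is irrelevant in laminar flow).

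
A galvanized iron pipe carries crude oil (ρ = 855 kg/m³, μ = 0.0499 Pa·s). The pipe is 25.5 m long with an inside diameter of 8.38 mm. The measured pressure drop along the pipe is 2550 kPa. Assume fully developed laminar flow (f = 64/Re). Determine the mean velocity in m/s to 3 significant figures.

For laminar flow, f = 64/Re with Re = ρVD/μ, so Darcy-Weisbach reduces to ΔP = 32μLV/D². Solving for V: V = ΔP·D²/(32μL) = 2.55e+06·(0.00838)²/(32·0.0499·25.5) = 4.398 m/s.
Check: Re = ρVD/μ = 855·4.398·0.00838/0.0499 = 631.5 < 2300, so the laminar assumption holds.

V ≈ 4.40 m/s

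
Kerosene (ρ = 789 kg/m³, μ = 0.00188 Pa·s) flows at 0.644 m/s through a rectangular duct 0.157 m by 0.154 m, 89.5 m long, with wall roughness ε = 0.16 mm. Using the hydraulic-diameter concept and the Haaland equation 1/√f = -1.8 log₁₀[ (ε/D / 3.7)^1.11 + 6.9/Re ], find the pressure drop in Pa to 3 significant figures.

ΔP ≈ 2300 Pa

Hydraulic diameter D_h = 4A/P = 4·(0.157·0.154)/(2·(0.157+0.154)) = 0.09671/0.622 = 0.1555 m.
Re = ρVD_h/μ = 789·0.644·0.1555/0.00188 = 4.202e+04.
ε/D_h = 0.00016/0.1555 = 0.00103; Haaland gives 1/√f = -1.8 log₁₀[0.000113+0.000164] = 6.403, so f = 0.02439.
ΔP = f(L/D_h)(ρV²/2) = 0.02439·89.5/0.1555·163.6 = 2297 Pa.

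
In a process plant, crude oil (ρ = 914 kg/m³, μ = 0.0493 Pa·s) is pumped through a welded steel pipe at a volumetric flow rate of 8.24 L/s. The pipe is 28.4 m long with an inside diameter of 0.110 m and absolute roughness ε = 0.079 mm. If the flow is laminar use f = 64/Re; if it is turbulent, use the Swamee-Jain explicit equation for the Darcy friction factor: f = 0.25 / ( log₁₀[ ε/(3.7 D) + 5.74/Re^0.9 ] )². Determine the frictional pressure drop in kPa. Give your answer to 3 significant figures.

ΔP ≈ 3.21 kPa

Q = 8.24 L/s = 8.24/1000 = 0.00824 m³/s.
Cross-sectional area A = πD²/4 = π(0.11)²/4 = 0.009503 m²; mean velocity V = Q/A = 0.00824/0.009503 = 0.8671 m/s.
Reynolds number Re = ρVD/μ = 914 · 0.8671 · 0.11 / 0.0493 = 1768.
Re < 2300 → laminar flow, so f = 64/Re = 64/1768 = 0.03619 (the turbulent correlation is not needed).
Darcy-Weisbach: ΔP = f(L/D)(ρV²/2) = 0.03619·(28.4/0.11)·(914·0.8671²/2) = 0.03619·258.2·343.6 = 3211 Pa.
ΔP = 3211 Pa = 3.21 kPa.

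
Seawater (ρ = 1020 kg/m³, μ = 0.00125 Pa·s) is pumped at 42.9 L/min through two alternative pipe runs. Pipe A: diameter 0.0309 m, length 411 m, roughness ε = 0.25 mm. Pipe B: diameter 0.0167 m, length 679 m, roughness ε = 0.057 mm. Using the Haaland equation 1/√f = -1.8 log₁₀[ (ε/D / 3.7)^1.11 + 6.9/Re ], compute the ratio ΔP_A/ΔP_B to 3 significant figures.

Pipe A: V = Q/A = 0.000715/0.0007499 = 0.9535 m/s; Re = 2.404e+04; ε/D = 0.00809; Haaland → f = 0.03791; ΔP_A = f(L/D)(ρV²/2) = 2.338e+05 Pa.
Pipe B: V = Q/A = 0.000715/0.000219 = 3.264 m/s; Re = 4.448e+04; ε/D = 0.00341; Haaland → f = 0.0295; ΔP_B = f(L/D)(ρV²/2) = 6.518e+06 Pa.
ΔP_A/ΔP_B = 2.338e+05/6.518e+06 = 0.0359.

ΔP_A/ΔP_B ≈ 0.0359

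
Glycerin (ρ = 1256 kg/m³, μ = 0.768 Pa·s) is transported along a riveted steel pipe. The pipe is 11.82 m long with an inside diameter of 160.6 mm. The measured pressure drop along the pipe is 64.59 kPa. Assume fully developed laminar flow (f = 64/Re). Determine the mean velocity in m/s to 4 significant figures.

For laminar flow, f = 64/Re with Re = ρVD/μ, so Darcy-Weisbach reduces to ΔP = 32μLV/D². Solving for V: V = ΔP·D²/(32μL) = 6.459e+04·(0.1606)²/(32·0.768·11.82) = 5.735 m/s.
Check: Re = ρVD/μ = 1256·5.735·0.1606/0.768 = 1506 < 2300, so the laminar assumption holds.

V ≈ 5.735 m/s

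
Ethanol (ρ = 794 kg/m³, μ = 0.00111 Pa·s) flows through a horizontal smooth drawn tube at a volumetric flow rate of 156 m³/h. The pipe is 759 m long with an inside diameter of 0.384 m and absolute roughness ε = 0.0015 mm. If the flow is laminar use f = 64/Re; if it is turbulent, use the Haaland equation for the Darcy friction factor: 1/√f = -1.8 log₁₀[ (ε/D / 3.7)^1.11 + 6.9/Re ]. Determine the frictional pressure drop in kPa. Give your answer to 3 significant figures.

ΔP ≈ 1.95 kPa

Q = 156 m³/h = 156/3600 = 0.04333 m³/s.
Cross-sectional area A = πD²/4 = π(0.384)²/4 = 0.1158 m²; mean velocity V = Q/A = 0.04333/0.1158 = 0.3742 m/s.
Reynolds number Re = ρVD/μ = 794 · 0.3742 · 0.384 / 0.00111 = 1.028e+05.
Re > 4000 → turbulent. Relative roughness ε/D = 1.5e-06/0.384 = 3.91e-06. Haaland: 1/√f = -1.8 log₁₀[(3.91e-06/3.7)^1.11 + 6.9/1.028e+05] = -1.8 log₁₀[2.32e-07 + 6.71e-05] = 7.509, so f = 0.01774.
Darcy-Weisbach: ΔP = f(L/D)(ρV²/2) = 0.01774·(759/0.384)·(794·0.3742²/2) = 0.01774·1977·55.58 = 1949 Pa.
ΔP = 1949 Pa = 1.95 kPa.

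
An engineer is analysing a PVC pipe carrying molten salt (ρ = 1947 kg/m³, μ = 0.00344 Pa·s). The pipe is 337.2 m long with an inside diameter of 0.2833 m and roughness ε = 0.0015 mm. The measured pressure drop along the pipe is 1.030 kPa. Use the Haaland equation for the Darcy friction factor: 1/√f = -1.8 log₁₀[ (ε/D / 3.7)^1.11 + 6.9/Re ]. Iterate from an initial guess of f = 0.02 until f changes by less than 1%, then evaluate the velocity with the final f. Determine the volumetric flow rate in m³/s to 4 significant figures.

Rearranging Darcy-Weisbach: V = √(2·ΔP·D/(f·L·ρ)). With ε/D = 1.5e-06/0.2833 = 5.29e-06, iterate starting from f = 0.02:
  f = 0.02 → V = √(2·1030·0.2833/(0.02·337.2·1947)) = 0.2108 m/s; Re = ρVD/μ = 3.38e+04; f → 0.02267
  f = 0.02267 → V = 0.198 m/s; Re = 3.175e+04; f → 0.02301
  f = 0.02301 → V = 0.1965 m/s; Re = 3.151e+04; f → 0.02305
Converged (Δf/f < 1%). With the final f = 0.02305: V = √(2·1030·0.2833/(0.02305·337.2·1947)) = 0.1964 m/s.
Q = V·A = 0.1964·(π/4·0.2833²) = 0.01238 m³/s = 0.01238 m³/s.

Q ≈ 0.01238 m³/s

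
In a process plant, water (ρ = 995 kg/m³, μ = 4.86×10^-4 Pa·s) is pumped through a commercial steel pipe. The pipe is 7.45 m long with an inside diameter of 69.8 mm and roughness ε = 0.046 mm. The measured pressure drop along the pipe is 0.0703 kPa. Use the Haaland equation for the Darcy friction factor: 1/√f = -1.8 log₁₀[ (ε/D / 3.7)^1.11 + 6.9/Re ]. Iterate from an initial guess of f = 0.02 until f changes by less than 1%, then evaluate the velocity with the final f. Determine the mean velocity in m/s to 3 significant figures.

V ≈ 0.233 m/s

Rearranging Darcy-Weisbach: V = √(2·ΔP·D/(f·L·ρ)). With ε/D = 4.6e-05/0.0698 = 0.000659, iterate starting from f = 0.02:
  f = 0.02 → V = √(2·70.3·0.0698/(0.02·7.45·995)) = 0.2573 m/s; Re = ρVD/μ = 3.677e+04; f → 0.02394
  f = 0.02394 → V = 0.2352 m/s; Re = 3.361e+04; f → 0.02433
  f = 0.02433 → V = 0.2333 m/s; Re = 3.334e+04; f → 0.02436
Converged (Δf/f < 1%). With the final f = 0.02436: V = √(2·70.3·0.0698/(0.02436·7.45·995)) = 0.2331 m/s.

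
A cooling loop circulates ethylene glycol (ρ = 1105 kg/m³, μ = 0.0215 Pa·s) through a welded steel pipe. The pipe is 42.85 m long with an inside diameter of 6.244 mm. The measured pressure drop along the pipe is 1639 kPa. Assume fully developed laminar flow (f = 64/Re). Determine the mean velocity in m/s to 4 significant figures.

For laminar flow, f = 64/Re with Re = ρVD/μ, so Darcy-Weisbach reduces to ΔP = 32μLV/D². Solving for V: V = ΔP·D²/(32μL) = 1.639e+06·(0.006244)²/(32·0.0215·42.85) = 2.168 m/s.
Check: Re = ρVD/μ = 1105·2.168·0.006244/0.0215 = 695.6 < 2300, so the laminar assumption holds.

V ≈ 2.168 m/s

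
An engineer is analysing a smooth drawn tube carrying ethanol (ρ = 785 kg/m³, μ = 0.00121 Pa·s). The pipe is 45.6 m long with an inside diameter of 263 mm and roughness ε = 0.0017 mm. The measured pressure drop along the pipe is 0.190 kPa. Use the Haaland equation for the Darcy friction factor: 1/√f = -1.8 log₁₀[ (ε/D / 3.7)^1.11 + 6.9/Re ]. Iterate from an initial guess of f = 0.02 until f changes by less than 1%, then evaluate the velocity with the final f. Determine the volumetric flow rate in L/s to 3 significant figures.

Rearranging Darcy-Weisbach: V = √(2·ΔP·D/(f·L·ρ)). With ε/D = 1.7e-06/0.263 = 6.46e-06, iterate starting from f = 0.02:
  f = 0.02 → V = √(2·190·0.263/(0.02·45.6·785)) = 0.3736 m/s; Re = ρVD/μ = 6.375e+04; f → 0.01964
  f = 0.01964 → V = 0.377 m/s; Re = 6.433e+04; f → 0.0196
Converged (Δf/f < 1%). With the final f = 0.0196: V = √(2·190·0.263/(0.0196·45.6·785)) = 0.3774 m/s.
Q = V·A = 0.3774·(π/4·0.263²) = 0.0205 m³/s = 20.5 L/s.

Q ≈ 20.5 L/s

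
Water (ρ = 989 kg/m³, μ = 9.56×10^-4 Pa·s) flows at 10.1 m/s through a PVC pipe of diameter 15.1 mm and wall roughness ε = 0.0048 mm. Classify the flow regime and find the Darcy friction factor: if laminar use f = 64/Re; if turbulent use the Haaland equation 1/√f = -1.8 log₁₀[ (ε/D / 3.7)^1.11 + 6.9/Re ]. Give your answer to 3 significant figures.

f ≈ 0.0181

Re = ρVD/μ = 989·10.1·0.0151/0.000956 = 1.578e+05.
Re > 4000 → turbulent. ε/D = 4.8e-06/0.0151 = 0.000318; Haaland: 1/√f = -1.8 log₁₀[3.07e-05 + 4.37e-05] = 7.431, so f = 0.01811.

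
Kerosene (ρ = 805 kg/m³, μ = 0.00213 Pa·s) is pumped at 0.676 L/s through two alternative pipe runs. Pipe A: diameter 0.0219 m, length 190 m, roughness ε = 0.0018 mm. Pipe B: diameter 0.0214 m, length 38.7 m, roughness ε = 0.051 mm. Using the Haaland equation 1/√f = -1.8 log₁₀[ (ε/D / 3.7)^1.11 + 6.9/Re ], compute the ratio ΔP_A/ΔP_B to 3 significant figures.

Pipe A: V = Q/A = 0.000676/0.0003767 = 1.795 m/s; Re = 1.485e+04; ε/D = 8.22e-05; Haaland → f = 0.02789; ΔP_A = f(L/D)(ρV²/2) = 3.137e+05 Pa.
Pipe B: V = Q/A = 0.000676/0.0003597 = 1.879 m/s; Re = 1.52e+04; ε/D = 0.00238; Haaland → f = 0.0315; ΔP_B = f(L/D)(ρV²/2) = 8.099e+04 Pa.
ΔP_A/ΔP_B = 3.137e+05/8.099e+04 = 3.87.

ΔP_A/ΔP_B ≈ 3.87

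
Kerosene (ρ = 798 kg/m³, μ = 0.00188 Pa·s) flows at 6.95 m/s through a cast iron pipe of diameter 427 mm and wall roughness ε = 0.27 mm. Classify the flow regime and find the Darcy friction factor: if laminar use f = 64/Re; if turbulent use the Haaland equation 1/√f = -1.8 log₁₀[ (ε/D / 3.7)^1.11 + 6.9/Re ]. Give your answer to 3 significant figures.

Re = ρVD/μ = 798·6.95·0.427/0.00188 = 1.26e+06.
Re > 4000 → turbulent. ε/D = 0.00027/0.427 = 0.000632; Haaland: 1/√f = -1.8 log₁₀[6.58e-05 + 5.48e-06] = 7.465, so f = 0.01795.

f ≈ 0.0179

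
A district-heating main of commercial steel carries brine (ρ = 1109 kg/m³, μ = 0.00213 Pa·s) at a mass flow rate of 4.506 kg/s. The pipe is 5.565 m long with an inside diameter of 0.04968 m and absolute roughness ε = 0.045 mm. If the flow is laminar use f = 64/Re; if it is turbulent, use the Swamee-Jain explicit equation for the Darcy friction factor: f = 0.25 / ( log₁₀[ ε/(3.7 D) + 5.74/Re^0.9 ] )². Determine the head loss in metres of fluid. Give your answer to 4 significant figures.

h_f ≈ 0.5930 m

A = πD²/4 = π(0.04968)²/4 = 0.001938 m²; mean velocity V = ṁ/(ρA) = 4.506/(1109 · 0.001938) = 2.096 m/s.
Reynolds number Re = ρVD/μ = 1109 · 2.096 · 0.04968 / 0.00213 = 5.422e+04.
Re > 4000 → turbulent. Relative roughness ε/D = 4.5e-05/0.04968 = 0.000906. Swamee-Jain: f = 0.25/(log₁₀[0.000906/3.7 + 5.74/5.422e+04^0.9])² = 0.25/(log₁₀[0.000245 + 0.000315])² = 0.25/(-3.252)² = 0.02364.
Darcy-Weisbach: ΔP = f(L/D)(ρV²/2) = 0.02364·(5.565/0.04968)·(1109·2.096²/2) = 0.02364·112·2436 = 6451 Pa.
Head loss h_f = ΔP/(ρg) = 6451/(1109·9.81) = 0.5930 m.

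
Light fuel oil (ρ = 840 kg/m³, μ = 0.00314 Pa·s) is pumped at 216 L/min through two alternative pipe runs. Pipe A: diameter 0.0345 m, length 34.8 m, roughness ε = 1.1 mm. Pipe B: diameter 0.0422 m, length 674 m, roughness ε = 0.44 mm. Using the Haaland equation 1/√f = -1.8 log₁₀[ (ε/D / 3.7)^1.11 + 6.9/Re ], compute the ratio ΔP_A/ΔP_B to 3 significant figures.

ΔP_A/ΔP_B ≈ 0.209

Pipe A: V = Q/A = 0.0036/0.0009348 = 3.851 m/s; Re = 3.554e+04; ε/D = 0.0319; Haaland → f = 0.05961; ΔP_A = f(L/D)(ρV²/2) = 3.745e+05 Pa.
Pipe B: V = Q/A = 0.0036/0.001399 = 2.574 m/s; Re = 2.906e+04; ε/D = 0.0104; Haaland → f = 0.04035; ΔP_B = f(L/D)(ρV²/2) = 1.793e+06 Pa.
ΔP_A/ΔP_B = 3.745e+05/1.793e+06 = 0.209.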